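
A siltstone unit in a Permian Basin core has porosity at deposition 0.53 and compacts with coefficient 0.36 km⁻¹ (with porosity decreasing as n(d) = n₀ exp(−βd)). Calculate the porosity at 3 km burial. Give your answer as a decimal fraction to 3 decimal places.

n = n₀·exp(−β·d) = 0.53 × exp(−0.36 × 3) = 0.53 × exp(−1.08)
  = 0.53 × 0.3396 = 0.1800

0.180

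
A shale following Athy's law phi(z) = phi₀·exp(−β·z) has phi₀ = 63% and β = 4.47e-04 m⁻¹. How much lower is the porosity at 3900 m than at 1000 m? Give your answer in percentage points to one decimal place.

Working in km (1 km = 1000 m; β in km⁻¹ = β in m⁻¹ × 1000):
phi(1) = 0.63·e^(−0.447×1) = 0.4029
phi(3.9) = 0.63·e^(−0.447×3.9) = 0.1102
Δphi = 0.4029 − 0.1102 = 0.2927

29.3 percentage points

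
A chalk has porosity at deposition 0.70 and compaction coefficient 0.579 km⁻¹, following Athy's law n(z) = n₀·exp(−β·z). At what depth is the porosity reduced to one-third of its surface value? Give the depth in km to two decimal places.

1.90 km

n/n₀ = 1/3 ⇒ exp(−β·z) = 1/3 ⇒ z = ln(3) / β
z = 1.0986 / 0.579 = 1.897 km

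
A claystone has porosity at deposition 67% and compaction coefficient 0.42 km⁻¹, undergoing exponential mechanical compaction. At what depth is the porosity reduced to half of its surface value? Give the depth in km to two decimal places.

phi/phi₀ = 1/2 ⇒ exp(−k·Z) = 1/2 ⇒ Z = ln(2) / k
Z = 0.6931 / 0.42 = 1.650 km

1.65 km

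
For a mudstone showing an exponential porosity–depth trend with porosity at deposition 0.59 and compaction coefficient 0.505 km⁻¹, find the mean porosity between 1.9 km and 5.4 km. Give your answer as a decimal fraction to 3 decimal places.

0.106

⟨phi⟩ = (1/(z₂−z₁)) ∫ phi₀ e^(−cz) dz = phi₀·(e^(−c·z₁) − e^(−c·z₂)) / (c·(z₂−z₁))
e^(−0.505×1.9) = 0.3831; e^(−0.505×5.4) = 0.0654
⟨phi⟩ = 0.59 × (0.3831 − 0.0654) / (0.505 × 3.5) = 0.59 × 0.1797 = 0.1060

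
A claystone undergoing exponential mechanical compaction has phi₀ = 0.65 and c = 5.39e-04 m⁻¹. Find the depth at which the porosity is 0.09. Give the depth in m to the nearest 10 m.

3670 m

Working in km (1 km = 1000 m; c in km⁻¹ = c in m⁻¹ × 1000):
Invert Athy's law: z = ln(phi₀/phi) / c
z = ln(0.65/0.09) / 0.539 = ln(7.222) / 0.539 = 1.9772 / 0.539 = 3.668 km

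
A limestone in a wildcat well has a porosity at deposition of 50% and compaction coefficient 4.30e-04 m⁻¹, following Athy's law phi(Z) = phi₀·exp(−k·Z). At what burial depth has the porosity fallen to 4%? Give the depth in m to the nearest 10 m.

Working in km (1 km = 1000 m; k in km⁻¹ = k in m⁻¹ × 1000):
Invert Athy's law: Z = ln(phi₀/phi) / k
Z = ln(0.5/0.04) / 0.43 = ln(12.5) / 0.43 = 2.5257 / 0.43 = 5.874 km

5870 m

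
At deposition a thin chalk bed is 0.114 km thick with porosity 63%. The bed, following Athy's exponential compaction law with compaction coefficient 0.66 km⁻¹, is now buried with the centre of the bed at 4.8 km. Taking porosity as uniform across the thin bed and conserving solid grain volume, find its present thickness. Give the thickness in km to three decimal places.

0.043 km

Porosity at 4.8 km: φ = 0.63·exp(−0.66×4.8) = 0.0265
Solid-volume conservation: h(1−φ) = h₀(1−φ₀) ⇒ h = h₀·(1−φ₀)/(1−φ)
h = 0.114 × (1 − 0.63)/(1 − 0.0265) = 0.114 × 0.3801 = 0.0433 km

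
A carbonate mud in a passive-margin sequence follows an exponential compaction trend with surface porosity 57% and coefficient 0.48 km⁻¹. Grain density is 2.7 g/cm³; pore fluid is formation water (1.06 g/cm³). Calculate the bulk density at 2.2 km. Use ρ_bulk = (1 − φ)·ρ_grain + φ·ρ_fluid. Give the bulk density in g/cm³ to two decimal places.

2.37 g/cm³

Porosity at depth: n = 0.57·exp(−0.48×2.2) = 0.57×0.3478 = 0.1983
Bulk density: ρ_b = (1−n)ρ_g + n·ρ_f = 0.8017×2.7 + 0.1983×1.06
       = 2.165 + 0.210 = 2.375 g/cm³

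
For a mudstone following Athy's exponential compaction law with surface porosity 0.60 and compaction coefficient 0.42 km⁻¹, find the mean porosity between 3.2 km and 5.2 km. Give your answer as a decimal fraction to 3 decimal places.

0.106

⟨n⟩ = (1/(d₂−d₁)) ∫ n₀ e^(−cd) dd = n₀·(e^(−c·d₁) − e^(−c·d₂)) / (c·(d₂−d₁))
e^(−0.42×3.2) = 0.2608; e^(−0.42×5.2) = 0.1126
⟨n⟩ = 0.6 × (0.2608 − 0.1126) / (0.42 × 2) = 0.6 × 0.1764 = 0.1059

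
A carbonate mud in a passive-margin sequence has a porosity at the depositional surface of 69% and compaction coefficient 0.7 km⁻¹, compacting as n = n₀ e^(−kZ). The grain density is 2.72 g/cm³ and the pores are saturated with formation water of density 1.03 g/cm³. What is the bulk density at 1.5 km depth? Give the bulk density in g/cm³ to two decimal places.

2.31 g/cm³

Porosity at depth: n = 0.69·exp(−0.7×1.5) = 0.69×0.3499 = 0.2415
Bulk density: ρ_b = (1−n)ρ_g + n·ρ_f = 0.7585×2.72 + 0.2415×1.03
       = 2.063 + 0.249 = 2.312 g/cm³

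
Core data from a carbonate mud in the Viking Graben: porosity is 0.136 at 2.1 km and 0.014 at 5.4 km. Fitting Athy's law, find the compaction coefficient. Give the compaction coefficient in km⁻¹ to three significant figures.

0.689 km⁻¹

Athy: n(d) = n₀ e^(−βd) ⇒ n₁/n₂ = e^{β(d₂−d₁)} ⇒ β = ln(n₁/n₂)/(d₂−d₁)
β = ln(0.136/0.014) / (5.4 − 2.1) = ln(9.714) / 3.3 = 2.2736 / 3.3 = 0.689 km⁻¹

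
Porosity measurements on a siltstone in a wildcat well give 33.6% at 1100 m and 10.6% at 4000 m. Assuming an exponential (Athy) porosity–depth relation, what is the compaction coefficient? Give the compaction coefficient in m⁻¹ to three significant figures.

0.000398 m⁻¹

Working in km (1 km = 1000 m; k in km⁻¹ = k in m⁻¹ × 1000):
Athy: phi(d) = phi₀ e^(−kd) ⇒ phi₁/phi₂ = e^{k(d₂−d₁)} ⇒ k = ln(phi₁/phi₂)/(d₂−d₁)
k = ln(0.336/0.106) / (4 − 1.1) = ln(3.17) / 2.9 = 1.1537 / 2.9 = 0.3978 km⁻¹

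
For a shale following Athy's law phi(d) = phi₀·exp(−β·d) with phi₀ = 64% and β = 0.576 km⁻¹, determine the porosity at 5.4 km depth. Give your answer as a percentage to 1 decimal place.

phi = phi₀·exp(−β·d) = 0.64 × exp(−0.576 × 5.4) = 0.64 × exp(−3.11)
  = 0.64 × 0.0446 = 0.0285

2.9%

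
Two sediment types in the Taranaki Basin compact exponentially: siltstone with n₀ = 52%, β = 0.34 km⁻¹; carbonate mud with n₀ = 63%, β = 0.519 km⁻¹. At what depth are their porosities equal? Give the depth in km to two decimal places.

1.07 km

Set n₀ₐ e^(−βₐz) = n₀ᵦ e^(−βᵦz) ⇒ ln(n₀ₐ/n₀ᵦ) = (βₐ − βᵦ)·z
z = ln(0.52/0.63) / (0.34 − 0.519) = -0.1919 / -0.179 = 1.072 km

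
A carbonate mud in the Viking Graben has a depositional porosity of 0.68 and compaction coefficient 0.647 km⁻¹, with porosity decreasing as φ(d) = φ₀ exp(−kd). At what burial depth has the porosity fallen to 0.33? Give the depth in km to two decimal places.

1.12 km

Invert Athy's law: d = ln(φ₀/φ) / k
d = ln(0.68/0.33) / 0.647 = ln(2.061) / 0.647 = 0.7230 / 0.647 = 1.117 km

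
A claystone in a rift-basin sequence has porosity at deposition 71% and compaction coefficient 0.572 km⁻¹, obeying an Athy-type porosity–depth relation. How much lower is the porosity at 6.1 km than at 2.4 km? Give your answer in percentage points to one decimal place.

φ(2.4) = 0.71·e^(−0.572×2.4) = 0.1799
φ(6.1) = 0.71·e^(−0.572×6.1) = 0.0217
Δφ = 0.1799 − 0.0217 = 0.1582

15.8 percentage points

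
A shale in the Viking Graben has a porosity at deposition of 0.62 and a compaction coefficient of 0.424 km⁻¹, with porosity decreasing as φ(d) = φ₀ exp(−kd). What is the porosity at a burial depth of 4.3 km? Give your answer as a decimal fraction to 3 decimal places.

0.100

φ = φ₀·exp(−k·d) = 0.62 × exp(−0.424 × 4.3) = 0.62 × exp(−1.823)
  = 0.62 × 0.1615 = 0.1001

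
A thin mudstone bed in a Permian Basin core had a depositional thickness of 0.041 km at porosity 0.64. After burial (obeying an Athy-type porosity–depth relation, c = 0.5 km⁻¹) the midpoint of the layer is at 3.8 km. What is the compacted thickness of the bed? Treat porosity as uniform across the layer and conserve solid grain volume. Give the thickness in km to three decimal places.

0.016 km

Porosity at 3.8 km: phi = 0.64·exp(−0.5×3.8) = 0.0957
Solid-volume conservation: h(1−phi) = h₀(1−phi₀) ⇒ h = h₀·(1−phi₀)/(1−phi)
h = 0.041 × (1 − 0.64)/(1 − 0.0957) = 0.041 × 0.3981 = 0.0163 km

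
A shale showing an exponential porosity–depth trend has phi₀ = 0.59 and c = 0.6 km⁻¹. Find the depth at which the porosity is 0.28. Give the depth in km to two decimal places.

Invert Athy's law: Z = ln(phi₀/phi) / c
Z = ln(0.59/0.28) / 0.6 = ln(2.107) / 0.6 = 0.7453 / 0.6 = 1.242 km

1.24 km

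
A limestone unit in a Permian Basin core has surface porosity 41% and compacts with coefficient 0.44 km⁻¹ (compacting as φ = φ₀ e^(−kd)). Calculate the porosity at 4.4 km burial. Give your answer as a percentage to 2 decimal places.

φ = φ₀·exp(−k·d) = 0.41 × exp(−0.44 × 4.4) = 0.41 × exp(−1.936)
  = 0.41 × 0.1443 = 0.0592

5.92%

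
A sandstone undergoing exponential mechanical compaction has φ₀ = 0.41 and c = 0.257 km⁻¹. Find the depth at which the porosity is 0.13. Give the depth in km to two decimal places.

Invert Athy's law: Z = ln(φ₀/φ) / c
Z = ln(0.41/0.13) / 0.257 = ln(3.154) / 0.257 = 1.1486 / 0.257 = 4.469 km

4.47 km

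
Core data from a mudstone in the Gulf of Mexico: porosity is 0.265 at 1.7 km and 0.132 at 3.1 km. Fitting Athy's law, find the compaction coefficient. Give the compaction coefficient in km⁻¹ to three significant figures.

Athy: n(Z) = n₀ e^(−βZ) ⇒ n₁/n₂ = e^{β(Z₂−Z₁)} ⇒ β = ln(n₁/n₂)/(Z₂−Z₁)
β = ln(0.265/0.132) / (3.1 − 1.7) = ln(2.008) / 1.4 = 0.6969 / 1.4 = 0.4978 km⁻¹

0.498 km⁻¹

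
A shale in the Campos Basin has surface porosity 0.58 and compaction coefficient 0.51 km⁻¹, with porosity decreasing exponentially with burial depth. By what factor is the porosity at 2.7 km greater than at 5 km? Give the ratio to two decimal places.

n(z₁)/n(z₂) = e^(−β·z₁)/e^(−β·z₂) = e^{β(z₂−z₁)}
= exp(0.51 × 2.3) = exp(1.173) = 3.2317

3.23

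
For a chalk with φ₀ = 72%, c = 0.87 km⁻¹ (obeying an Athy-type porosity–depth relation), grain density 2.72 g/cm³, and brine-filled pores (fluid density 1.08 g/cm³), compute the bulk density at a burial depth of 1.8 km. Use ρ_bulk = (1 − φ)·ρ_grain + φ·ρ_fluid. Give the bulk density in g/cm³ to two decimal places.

2.47 g/cm³

Porosity at depth: φ = 0.72·exp(−0.87×1.8) = 0.72×0.2089 = 0.1504
Bulk density: ρ_b = (1−φ)ρ_g + φ·ρ_f = 0.8496×2.72 + 0.1504×1.08
       = 2.311 + 0.162 = 2.473 g/cm³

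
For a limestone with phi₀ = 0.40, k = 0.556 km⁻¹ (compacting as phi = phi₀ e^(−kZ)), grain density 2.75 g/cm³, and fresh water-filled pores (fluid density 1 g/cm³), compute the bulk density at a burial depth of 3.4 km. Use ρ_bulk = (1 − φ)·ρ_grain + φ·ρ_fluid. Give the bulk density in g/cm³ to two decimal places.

2.64 g/cm³

Porosity at depth: phi = 0.4·exp(−0.556×3.4) = 0.4×0.1510 = 0.0604
Bulk density: ρ_b = (1−phi)ρ_g + phi·ρ_f = 0.9396×2.75 + 0.0604×1
       = 2.584 + 0.060 = 2.644 g/cm³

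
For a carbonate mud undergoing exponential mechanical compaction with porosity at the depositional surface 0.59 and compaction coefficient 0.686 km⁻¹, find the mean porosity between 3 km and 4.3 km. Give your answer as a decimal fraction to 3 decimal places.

⟨phi⟩ = (1/(d₂−d₁)) ∫ phi₀ e^(−kd) dd = phi₀·(e^(−k·d₁) − e^(−k·d₂)) / (k·(d₂−d₁))
e^(−0.686×3) = 0.1277; e^(−0.686×4.3) = 0.0524
⟨phi⟩ = 0.59 × (0.1277 − 0.0524) / (0.686 × 1.3) = 0.59 × 0.0845 = 0.0499

0.050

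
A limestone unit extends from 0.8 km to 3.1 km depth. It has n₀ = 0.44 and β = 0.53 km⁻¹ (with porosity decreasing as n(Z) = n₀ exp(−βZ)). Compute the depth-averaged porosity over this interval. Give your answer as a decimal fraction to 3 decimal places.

⟨n⟩ = (1/(Z₂−Z₁)) ∫ n₀ e^(−βZ) dZ = n₀·(e^(−β·Z₁) − e^(−β·Z₂)) / (β·(Z₂−Z₁))
e^(−0.53×0.8) = 0.6544; e^(−0.53×3.1) = 0.1934
⟨n⟩ = 0.44 × (0.6544 − 0.1934) / (0.53 × 2.3) = 0.44 × 0.3782 = 0.1664

0.166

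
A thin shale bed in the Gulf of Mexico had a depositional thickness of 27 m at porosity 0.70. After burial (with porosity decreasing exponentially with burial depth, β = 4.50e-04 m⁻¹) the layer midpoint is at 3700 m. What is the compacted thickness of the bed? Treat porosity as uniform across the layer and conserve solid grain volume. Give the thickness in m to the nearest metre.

Working in km (1 km = 1000 m; β in km⁻¹ = β in m⁻¹ × 1000):
Porosity at 3.7 km: n = 0.7·exp(−0.45×3.7) = 0.1324
Solid-volume conservation: h(1−n) = h₀(1−n₀) ⇒ h = h₀·(1−n₀)/(1−n)
h = 0.027 × (1 − 0.7)/(1 − 0.1324) = 0.027 × 0.3458 = 0.0093 km

9 m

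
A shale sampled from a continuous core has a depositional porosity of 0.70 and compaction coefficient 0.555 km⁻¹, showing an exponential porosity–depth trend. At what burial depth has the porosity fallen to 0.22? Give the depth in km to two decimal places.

Invert Athy's law: d = ln(φ₀/φ) / k
d = ln(0.7/0.22) / 0.555 = ln(3.182) / 0.555 = 1.1575 / 0.555 = 2.086 km

2.09 km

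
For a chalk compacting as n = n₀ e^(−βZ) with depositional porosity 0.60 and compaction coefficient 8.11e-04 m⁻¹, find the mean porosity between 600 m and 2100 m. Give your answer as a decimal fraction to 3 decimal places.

Working in km (1 km = 1000 m; β in km⁻¹ = β in m⁻¹ × 1000):
⟨n⟩ = (1/(Z₂−Z₁)) ∫ n₀ e^(−βZ) dZ = n₀·(e^(−β·Z₁) − e^(−β·Z₂)) / (β·(Z₂−Z₁))
e^(−0.811×0.6) = 0.6147; e^(−0.811×2.1) = 0.1821
⟨n⟩ = 0.6 × (0.6147 − 0.1821) / (0.811 × 1.5) = 0.6 × 0.3556 = 0.2134

0.213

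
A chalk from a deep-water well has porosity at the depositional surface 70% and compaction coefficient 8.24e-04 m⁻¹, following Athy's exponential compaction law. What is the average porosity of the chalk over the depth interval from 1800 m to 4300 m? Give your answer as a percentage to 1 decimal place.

Working in km (1 km = 1000 m; k in km⁻¹ = k in m⁻¹ × 1000):
⟨phi⟩ = (1/(z₂−z₁)) ∫ phi₀ e^(−kz) dz = phi₀·(e^(−k·z₁) − e^(−k·z₂)) / (k·(z₂−z₁))
e^(−0.824×1.8) = 0.2269; e^(−0.824×4.3) = 0.0289
⟨phi⟩ = 0.7 × (0.2269 − 0.0289) / (0.824 × 2.5) = 0.7 × 0.0961 = 0.0673

6.7%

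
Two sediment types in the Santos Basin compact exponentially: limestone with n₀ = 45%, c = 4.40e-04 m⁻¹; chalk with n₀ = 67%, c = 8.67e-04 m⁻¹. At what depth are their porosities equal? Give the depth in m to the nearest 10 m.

930 m

Working in km (1 km = 1000 m; c in km⁻¹ = c in m⁻¹ × 1000):
Set n₀ₐ e^(−cₐZ) = n₀ᵦ e^(−cᵦZ) ⇒ ln(n₀ₐ/n₀ᵦ) = (cₐ − cᵦ)·Z
Z = ln(0.45/0.67) / (0.44 − 0.867) = -0.3980 / -0.427 = 0.932 km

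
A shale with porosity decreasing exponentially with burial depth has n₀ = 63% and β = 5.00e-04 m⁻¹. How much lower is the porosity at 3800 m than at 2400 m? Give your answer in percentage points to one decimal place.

9.6 percentage points

Working in km (1 km = 1000 m; β in km⁻¹ = β in m⁻¹ × 1000):
n(2.4) = 0.63·e^(−0.5×2.4) = 0.1898
n(3.8) = 0.63·e^(−0.5×3.8) = 0.0942
Δn = 0.1898 − 0.0942 = 0.0955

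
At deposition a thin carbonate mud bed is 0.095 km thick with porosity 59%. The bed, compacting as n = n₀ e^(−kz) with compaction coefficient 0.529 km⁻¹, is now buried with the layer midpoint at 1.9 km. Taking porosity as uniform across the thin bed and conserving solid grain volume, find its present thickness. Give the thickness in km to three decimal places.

Porosity at 1.9 km: n = 0.59·exp(−0.529×1.9) = 0.2159
Solid-volume conservation: h(1−n) = h₀(1−n₀) ⇒ h = h₀·(1−n₀)/(1−n)
h = 0.095 × (1 − 0.59)/(1 − 0.2159) = 0.095 × 0.5229 = 0.0497 km

0.050 km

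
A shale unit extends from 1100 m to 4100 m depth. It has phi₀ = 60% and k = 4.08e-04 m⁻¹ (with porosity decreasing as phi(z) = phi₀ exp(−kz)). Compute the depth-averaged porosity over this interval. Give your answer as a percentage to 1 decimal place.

Working in km (1 km = 1000 m; k in km⁻¹ = k in m⁻¹ × 1000):
⟨phi⟩ = (1/(z₂−z₁)) ∫ phi₀ e^(−kz) dz = phi₀·(e^(−k·z₁) − e^(−k·z₂)) / (k·(z₂−z₁))
e^(−0.408×1.1) = 0.6384; e^(−0.408×4.1) = 0.1877
⟨phi⟩ = 0.6 × (0.6384 − 0.1877) / (0.408 × 3) = 0.6 × 0.3682 = 0.2209

22.1%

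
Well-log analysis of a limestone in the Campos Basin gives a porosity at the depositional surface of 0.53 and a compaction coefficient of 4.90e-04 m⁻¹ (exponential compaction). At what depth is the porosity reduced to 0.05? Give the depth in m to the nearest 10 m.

Working in km (1 km = 1000 m; β in km⁻¹ = β in m⁻¹ × 1000):
Invert Athy's law: d = ln(phi₀/phi) / β
d = ln(0.53/0.05) / 0.49 = ln(10.6) / 0.49 = 2.3609 / 0.49 = 4.818 km

4820 m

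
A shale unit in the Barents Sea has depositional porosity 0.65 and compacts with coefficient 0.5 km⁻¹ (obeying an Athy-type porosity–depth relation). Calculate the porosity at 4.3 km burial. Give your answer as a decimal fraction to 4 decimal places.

0.0757

φ = φ₀·exp(−k·Z) = 0.65 × exp(−0.5 × 4.3) = 0.65 × exp(−2.15)
  = 0.65 × 0.1165 = 0.0757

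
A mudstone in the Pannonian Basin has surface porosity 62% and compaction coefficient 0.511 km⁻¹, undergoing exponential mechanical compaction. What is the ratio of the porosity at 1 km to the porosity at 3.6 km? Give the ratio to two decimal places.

3.78

φ(z₁)/φ(z₂) = e^(−c·z₁)/e^(−c·z₂) = e^{c(z₂−z₁)}
= exp(0.511 × 2.6) = exp(1.329) = 3.7758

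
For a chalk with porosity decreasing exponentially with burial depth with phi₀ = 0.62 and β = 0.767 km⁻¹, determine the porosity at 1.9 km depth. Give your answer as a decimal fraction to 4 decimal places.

0.1444

phi = phi₀·exp(−β·d) = 0.62 × exp(−0.767 × 1.9) = 0.62 × exp(−1.457)
  = 0.62 × 0.2329 = 0.1444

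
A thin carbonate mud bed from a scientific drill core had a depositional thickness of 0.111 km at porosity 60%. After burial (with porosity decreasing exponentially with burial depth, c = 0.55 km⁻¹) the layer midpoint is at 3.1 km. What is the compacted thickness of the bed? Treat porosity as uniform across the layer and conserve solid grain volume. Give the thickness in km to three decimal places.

0.050 km

Porosity at 3.1 km: φ = 0.6·exp(−0.55×3.1) = 0.1091
Solid-volume conservation: h(1−φ) = h₀(1−φ₀) ⇒ h = h₀·(1−φ₀)/(1−φ)
h = 0.111 × (1 − 0.6)/(1 − 0.1091) = 0.111 × 0.4490 = 0.0498 km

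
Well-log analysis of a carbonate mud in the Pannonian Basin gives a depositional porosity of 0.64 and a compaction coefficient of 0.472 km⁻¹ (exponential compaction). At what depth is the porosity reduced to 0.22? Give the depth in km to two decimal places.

Invert Athy's law: Z = ln(n₀/n) / c
Z = ln(0.64/0.22) / 0.472 = ln(2.909) / 0.472 = 1.0678 / 0.472 = 2.262 km

2.26 km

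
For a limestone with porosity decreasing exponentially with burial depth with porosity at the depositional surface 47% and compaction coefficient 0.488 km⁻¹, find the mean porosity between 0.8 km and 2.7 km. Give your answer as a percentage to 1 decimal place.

⟨phi⟩ = (1/(Z₂−Z₁)) ∫ phi₀ e^(−cZ) dZ = phi₀·(e^(−c·Z₁) − e^(−c·Z₂)) / (c·(Z₂−Z₁))
e^(−0.488×0.8) = 0.6768; e^(−0.488×2.7) = 0.2678
⟨phi⟩ = 0.47 × (0.6768 − 0.2678) / (0.488 × 1.9) = 0.47 × 0.4411 = 0.2073

20.7%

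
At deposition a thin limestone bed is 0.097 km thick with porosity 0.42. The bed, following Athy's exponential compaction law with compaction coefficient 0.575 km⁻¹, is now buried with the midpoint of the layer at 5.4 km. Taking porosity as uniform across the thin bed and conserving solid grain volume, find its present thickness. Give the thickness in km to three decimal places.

Porosity at 5.4 km: n = 0.42·exp(−0.575×5.4) = 0.0188
Solid-volume conservation: h(1−n) = h₀(1−n₀) ⇒ h = h₀·(1−n₀)/(1−n)
h = 0.097 × (1 − 0.42)/(1 − 0.0188) = 0.097 × 0.5911 = 0.0573 km

0.057 km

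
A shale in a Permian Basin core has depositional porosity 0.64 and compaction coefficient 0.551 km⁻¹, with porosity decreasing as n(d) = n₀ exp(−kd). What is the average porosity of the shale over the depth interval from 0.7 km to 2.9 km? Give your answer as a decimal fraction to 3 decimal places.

⟨n⟩ = (1/(d₂−d₁)) ∫ n₀ e^(−kd) dd = n₀·(e^(−k·d₁) − e^(−k·d₂)) / (k·(d₂−d₁))
e^(−0.551×0.7) = 0.6800; e^(−0.551×2.9) = 0.2023
⟨n⟩ = 0.64 × (0.6800 − 0.2023) / (0.551 × 2.2) = 0.64 × 0.3940 = 0.2522

0.252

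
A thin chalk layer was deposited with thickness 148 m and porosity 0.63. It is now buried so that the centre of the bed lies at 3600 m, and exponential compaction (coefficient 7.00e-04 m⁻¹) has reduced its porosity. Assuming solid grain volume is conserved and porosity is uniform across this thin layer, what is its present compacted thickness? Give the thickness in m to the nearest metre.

Working in km (1 km = 1000 m; c in km⁻¹ = c in m⁻¹ × 1000):
Porosity at 3.6 km: phi = 0.63·exp(−0.7×3.6) = 0.0507
Solid-volume conservation: h(1−phi) = h₀(1−phi₀) ⇒ h = h₀·(1−phi₀)/(1−phi)
h = 0.148 × (1 − 0.63)/(1 − 0.0507) = 0.148 × 0.3898 = 0.0577 km

58 m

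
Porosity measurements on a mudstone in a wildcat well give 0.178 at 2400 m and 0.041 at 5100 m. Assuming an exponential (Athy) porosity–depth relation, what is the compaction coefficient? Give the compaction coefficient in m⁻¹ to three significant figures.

0.000544 m⁻¹

Working in km (1 km = 1000 m; β in km⁻¹ = β in m⁻¹ × 1000):
Athy: φ(d) = φ₀ e^(−βd) ⇒ φ₁/φ₂ = e^{β(d₂−d₁)} ⇒ β = ln(φ₁/φ₂)/(d₂−d₁)
β = ln(0.178/0.041) / (5.1 − 2.4) = ln(4.341) / 2.7 = 1.4682 / 2.7 = 0.5438 km⁻¹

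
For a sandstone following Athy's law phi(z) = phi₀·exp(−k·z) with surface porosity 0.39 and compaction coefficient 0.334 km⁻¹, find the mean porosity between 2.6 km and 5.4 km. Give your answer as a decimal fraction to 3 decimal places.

⟨phi⟩ = (1/(z₂−z₁)) ∫ phi₀ e^(−kz) dz = phi₀·(e^(−k·z₁) − e^(−k·z₂)) / (k·(z₂−z₁))
e^(−0.334×2.6) = 0.4196; e^(−0.334×5.4) = 0.1647
⟨phi⟩ = 0.39 × (0.4196 − 0.1647) / (0.334 × 2.8) = 0.39 × 0.2726 = 0.1063

0.106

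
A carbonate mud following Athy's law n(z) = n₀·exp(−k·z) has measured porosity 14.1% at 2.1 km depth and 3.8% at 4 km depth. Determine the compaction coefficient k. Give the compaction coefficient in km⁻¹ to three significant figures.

0.690 km⁻¹

Athy: n(z) = n₀ e^(−kz) ⇒ n₁/n₂ = e^{k(z₂−z₁)} ⇒ k = ln(n₁/n₂)/(z₂−z₁)
k = ln(0.141/0.038) / (4 − 2.1) = ln(3.711) / 1.9 = 1.3112 / 1.9 = 0.6901 km⁻¹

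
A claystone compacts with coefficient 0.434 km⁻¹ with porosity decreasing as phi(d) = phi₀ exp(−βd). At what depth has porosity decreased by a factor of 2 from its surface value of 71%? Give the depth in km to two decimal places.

phi/phi₀ = 1/2 ⇒ exp(−β·d) = 1/2 ⇒ d = ln(2) / β
d = 0.6931 / 0.434 = 1.597 km

1.60 km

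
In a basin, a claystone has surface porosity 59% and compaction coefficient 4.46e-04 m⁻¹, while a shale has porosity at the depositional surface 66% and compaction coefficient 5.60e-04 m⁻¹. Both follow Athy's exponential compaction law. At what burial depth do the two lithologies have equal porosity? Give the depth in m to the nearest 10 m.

Working in km (1 km = 1000 m; k in km⁻¹ = k in m⁻¹ × 1000):
Set phi₀ₐ e^(−kₐz) = phi₀ᵦ e^(−kᵦz) ⇒ ln(phi₀ₐ/phi₀ᵦ) = (kₐ − kᵦ)·z
z = ln(0.59/0.66) / (0.446 − 0.56) = -0.1121 / -0.114 = 0.983 km

980 m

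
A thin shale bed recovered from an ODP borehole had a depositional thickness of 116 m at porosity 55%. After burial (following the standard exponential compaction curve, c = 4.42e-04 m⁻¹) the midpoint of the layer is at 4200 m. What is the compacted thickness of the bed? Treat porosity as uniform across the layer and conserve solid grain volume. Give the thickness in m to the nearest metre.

57 m

Working in km (1 km = 1000 m; c in km⁻¹ = c in m⁻¹ × 1000):
Porosity at 4.2 km: φ = 0.55·exp(−0.442×4.2) = 0.0859
Solid-volume conservation: h(1−φ) = h₀(1−φ₀) ⇒ h = h₀·(1−φ₀)/(1−φ)
h = 0.116 × (1 − 0.55)/(1 − 0.0859) = 0.116 × 0.4923 = 0.0571 km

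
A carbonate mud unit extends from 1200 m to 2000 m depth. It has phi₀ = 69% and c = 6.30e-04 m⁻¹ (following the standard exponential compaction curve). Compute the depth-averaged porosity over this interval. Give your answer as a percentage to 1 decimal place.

25.4%

Working in km (1 km = 1000 m; c in km⁻¹ = c in m⁻¹ × 1000):
⟨phi⟩ = (1/(Z₂−Z₁)) ∫ phi₀ e^(−cZ) dZ = phi₀·(e^(−c·Z₁) − e^(−c·Z₂)) / (c·(Z₂−Z₁))
e^(−0.63×1.2) = 0.4695; e^(−0.63×2) = 0.2837
⟨phi⟩ = 0.69 × (0.4695 − 0.2837) / (0.63 × 0.8) = 0.69 × 0.3688 = 0.2545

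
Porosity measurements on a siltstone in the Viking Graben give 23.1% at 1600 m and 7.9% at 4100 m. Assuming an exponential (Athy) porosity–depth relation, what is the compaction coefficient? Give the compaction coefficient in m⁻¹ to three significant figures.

Working in km (1 km = 1000 m; k in km⁻¹ = k in m⁻¹ × 1000):
Athy: phi(Z) = phi₀ e^(−kZ) ⇒ phi₁/phi₂ = e^{k(Z₂−Z₁)} ⇒ k = ln(phi₁/phi₂)/(Z₂−Z₁)
k = ln(0.231/0.079) / (4.1 − 1.6) = ln(2.924) / 2.5 = 1.0730 / 2.5 = 0.4292 km⁻¹

0.000429 m⁻¹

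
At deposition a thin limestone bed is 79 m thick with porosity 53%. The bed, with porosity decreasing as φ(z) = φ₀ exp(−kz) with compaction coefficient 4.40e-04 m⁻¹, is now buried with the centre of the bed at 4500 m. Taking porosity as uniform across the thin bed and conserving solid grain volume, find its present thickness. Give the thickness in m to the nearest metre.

40 m

Working in km (1 km = 1000 m; k in km⁻¹ = k in m⁻¹ × 1000):
Porosity at 4.5 km: φ = 0.53·exp(−0.44×4.5) = 0.0732
Solid-volume conservation: h(1−φ) = h₀(1−φ₀) ⇒ h = h₀·(1−φ₀)/(1−φ)
h = 0.079 × (1 − 0.53)/(1 − 0.0732) = 0.079 × 0.5071 = 0.0401 km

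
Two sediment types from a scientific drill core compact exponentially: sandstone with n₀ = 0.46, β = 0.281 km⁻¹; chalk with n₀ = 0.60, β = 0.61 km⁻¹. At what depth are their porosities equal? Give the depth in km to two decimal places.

Set n₀ₐ e^(−βₐz) = n₀ᵦ e^(−βᵦz) ⇒ ln(n₀ₐ/n₀ᵦ) = (βₐ − βᵦ)·z
z = ln(0.46/0.6) / (0.281 − 0.61) = -0.2657 / -0.329 = 0.808 km

0.81 km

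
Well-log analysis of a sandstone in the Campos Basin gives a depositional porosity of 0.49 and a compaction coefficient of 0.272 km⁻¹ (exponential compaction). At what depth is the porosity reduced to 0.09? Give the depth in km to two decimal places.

Invert Athy's law: Z = ln(n₀/n) / k
Z = ln(0.49/0.09) / 0.272 = ln(5.444) / 0.272 = 1.6946 / 0.272 = 6.230 km

6.23 km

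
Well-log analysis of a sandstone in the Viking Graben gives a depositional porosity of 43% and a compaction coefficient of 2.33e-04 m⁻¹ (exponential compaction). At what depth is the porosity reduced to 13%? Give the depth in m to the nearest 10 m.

Working in km (1 km = 1000 m; c in km⁻¹ = c in m⁻¹ × 1000):
Invert Athy's law: d = ln(φ₀/φ) / c
d = ln(0.43/0.13) / 0.233 = ln(3.308) / 0.233 = 1.1963 / 0.233 = 5.134 km

5130 m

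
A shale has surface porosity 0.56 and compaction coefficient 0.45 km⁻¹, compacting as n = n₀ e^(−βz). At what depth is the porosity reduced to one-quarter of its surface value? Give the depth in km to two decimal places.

n/n₀ = 1/4 ⇒ exp(−β·z) = 1/4 ⇒ z = ln(4) / β
z = 1.3863 / 0.45 = 3.081 km

3.08 km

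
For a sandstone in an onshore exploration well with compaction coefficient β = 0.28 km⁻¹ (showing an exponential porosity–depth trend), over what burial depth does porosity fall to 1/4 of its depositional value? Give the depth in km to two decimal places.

4.95 km

phi/phi₀ = 1/4 ⇒ exp(−β·Z) = 1/4 ⇒ Z = ln(4) / β
Z = 1.3863 / 0.28 = 4.951 km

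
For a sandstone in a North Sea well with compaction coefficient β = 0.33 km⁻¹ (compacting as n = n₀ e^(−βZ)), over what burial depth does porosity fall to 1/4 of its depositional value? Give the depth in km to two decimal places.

4.20 km

n/n₀ = 1/4 ⇒ exp(−β·Z) = 1/4 ⇒ Z = ln(4) / β
Z = 1.3863 / 0.33 = 4.201 km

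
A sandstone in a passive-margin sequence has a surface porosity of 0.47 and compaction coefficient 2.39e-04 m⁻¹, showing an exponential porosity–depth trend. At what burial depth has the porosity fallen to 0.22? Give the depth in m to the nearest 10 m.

3180 m

Working in km (1 km = 1000 m; k in km⁻¹ = k in m⁻¹ × 1000):
Invert Athy's law: d = ln(n₀/n) / k
d = ln(0.47/0.22) / 0.239 = ln(2.136) / 0.239 = 0.7591 / 0.239 = 3.176 km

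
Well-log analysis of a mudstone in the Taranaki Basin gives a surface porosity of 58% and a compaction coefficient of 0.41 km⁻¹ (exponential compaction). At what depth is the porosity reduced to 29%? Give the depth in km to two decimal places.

1.69 km

Invert Athy's law: d = ln(n₀/n) / k
d = ln(0.58/0.29) / 0.41 = ln(2) / 0.41 = 0.6931 / 0.41 = 1.691 km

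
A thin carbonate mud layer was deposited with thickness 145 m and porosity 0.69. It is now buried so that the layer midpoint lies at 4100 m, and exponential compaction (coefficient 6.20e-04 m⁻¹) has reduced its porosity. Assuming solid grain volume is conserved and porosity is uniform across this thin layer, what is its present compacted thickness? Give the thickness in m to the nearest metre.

Working in km (1 km = 1000 m; β in km⁻¹ = β in m⁻¹ × 1000):
Porosity at 4.1 km: phi = 0.69·exp(−0.62×4.1) = 0.0543
Solid-volume conservation: h(1−phi) = h₀(1−phi₀) ⇒ h = h₀·(1−phi₀)/(1−phi)
h = 0.145 × (1 − 0.69)/(1 − 0.0543) = 0.145 × 0.3278 = 0.0475 km

48 m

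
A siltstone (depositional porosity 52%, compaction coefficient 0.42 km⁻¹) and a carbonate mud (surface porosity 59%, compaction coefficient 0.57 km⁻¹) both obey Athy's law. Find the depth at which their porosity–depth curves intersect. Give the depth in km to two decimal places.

0.84 km

Set n₀ₐ e^(−βₐZ) = n₀ᵦ e^(−βᵦZ) ⇒ ln(n₀ₐ/n₀ᵦ) = (βₐ − βᵦ)·Z
Z = ln(0.52/0.59) / (0.42 − 0.57) = -0.1263 / -0.15 = 0.842 km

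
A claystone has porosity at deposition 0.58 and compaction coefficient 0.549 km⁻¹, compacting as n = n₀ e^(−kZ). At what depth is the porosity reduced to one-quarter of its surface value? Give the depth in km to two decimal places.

2.53 km

n/n₀ = 1/4 ⇒ exp(−k·Z) = 1/4 ⇒ Z = ln(4) / k
Z = 1.3863 / 0.549 = 2.525 km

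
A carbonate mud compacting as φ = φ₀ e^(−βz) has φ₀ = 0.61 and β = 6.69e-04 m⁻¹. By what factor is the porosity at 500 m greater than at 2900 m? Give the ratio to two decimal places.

4.98

Working in km (1 km = 1000 m; β in km⁻¹ = β in m⁻¹ × 1000):
φ(z₁)/φ(z₂) = e^(−β·z₁)/e^(−β·z₂) = e^{β(z₂−z₁)}
= exp(0.669 × 2.4) = exp(1.606) = 4.9808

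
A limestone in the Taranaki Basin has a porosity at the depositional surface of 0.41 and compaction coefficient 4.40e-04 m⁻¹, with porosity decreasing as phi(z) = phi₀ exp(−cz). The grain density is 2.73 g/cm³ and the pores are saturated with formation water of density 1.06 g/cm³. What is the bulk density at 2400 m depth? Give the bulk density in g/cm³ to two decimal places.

2.49 g/cm³

Working in km (1 km = 1000 m; c in km⁻¹ = c in m⁻¹ × 1000):
Porosity at depth: phi = 0.41·exp(−0.44×2.4) = 0.41×0.3478 = 0.1426
Bulk density: ρ_b = (1−phi)ρ_g + phi·ρ_f = 0.8574×2.73 + 0.1426×1.06
       = 2.341 + 0.151 = 2.492 g/cm³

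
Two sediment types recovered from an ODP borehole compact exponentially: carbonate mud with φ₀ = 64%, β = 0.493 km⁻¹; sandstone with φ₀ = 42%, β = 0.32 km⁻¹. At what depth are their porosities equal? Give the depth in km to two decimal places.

2.43 km

Set φ₀ₐ e^(−βₐd) = φ₀ᵦ e^(−βᵦd) ⇒ ln(φ₀ₐ/φ₀ᵦ) = (βₐ − βᵦ)·d
d = ln(0.64/0.42) / (0.493 − 0.32) = 0.4212 / 0.173 = 2.435 km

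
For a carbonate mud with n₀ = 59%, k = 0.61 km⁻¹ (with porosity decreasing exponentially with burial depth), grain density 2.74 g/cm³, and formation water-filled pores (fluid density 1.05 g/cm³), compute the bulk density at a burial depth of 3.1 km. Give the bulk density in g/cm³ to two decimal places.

2.59 g/cm³

Porosity at depth: n = 0.59·exp(−0.61×3.1) = 0.59×0.1509 = 0.0890
Bulk density: ρ_b = (1−n)ρ_g + n·ρ_f = 0.9110×2.74 + 0.0890×1.05
       = 2.496 + 0.093 = 2.590 g/cm³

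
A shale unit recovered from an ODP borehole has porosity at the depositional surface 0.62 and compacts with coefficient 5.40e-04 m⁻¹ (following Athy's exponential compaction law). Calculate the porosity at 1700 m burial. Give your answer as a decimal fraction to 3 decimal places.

0.248

Working in km (1 km = 1000 m; c in km⁻¹ = c in m⁻¹ × 1000):
n = n₀·exp(−c·z) = 0.62 × exp(−0.54 × 1.7) = 0.62 × exp(−0.918)
  = 0.62 × 0.3993 = 0.2476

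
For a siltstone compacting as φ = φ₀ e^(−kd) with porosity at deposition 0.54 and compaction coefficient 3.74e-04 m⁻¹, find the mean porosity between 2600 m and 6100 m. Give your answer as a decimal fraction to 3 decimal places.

Working in km (1 km = 1000 m; k in km⁻¹ = k in m⁻¹ × 1000):
⟨φ⟩ = (1/(d₂−d₁)) ∫ φ₀ e^(−kd) dd = φ₀·(e^(−k·d₁) − e^(−k·d₂)) / (k·(d₂−d₁))
e^(−0.374×2.6) = 0.3782; e^(−0.374×6.1) = 0.1021
⟨φ⟩ = 0.54 × (0.3782 − 0.1021) / (0.374 × 3.5) = 0.54 × 0.2109 = 0.1139

0.114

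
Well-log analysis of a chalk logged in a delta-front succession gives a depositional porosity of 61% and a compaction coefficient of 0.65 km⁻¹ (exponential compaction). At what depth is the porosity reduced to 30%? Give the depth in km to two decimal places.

1.09 km

Invert Athy's law: Z = ln(n₀/n) / k
Z = ln(0.61/0.3) / 0.65 = ln(2.033) / 0.65 = 0.7097 / 0.65 = 1.092 km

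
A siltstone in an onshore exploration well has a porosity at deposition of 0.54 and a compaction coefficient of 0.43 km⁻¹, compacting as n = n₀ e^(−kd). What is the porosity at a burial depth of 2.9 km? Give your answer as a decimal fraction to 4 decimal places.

n = n₀·exp(−k·d) = 0.54 × exp(−0.43 × 2.9) = 0.54 × exp(−1.247)
  = 0.54 × 0.2874 = 0.1552

0.1552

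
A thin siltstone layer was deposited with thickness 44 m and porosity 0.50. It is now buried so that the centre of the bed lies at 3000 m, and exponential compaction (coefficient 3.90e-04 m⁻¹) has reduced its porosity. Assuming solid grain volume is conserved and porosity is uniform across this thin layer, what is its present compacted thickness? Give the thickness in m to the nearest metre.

26 m

Working in km (1 km = 1000 m; β in km⁻¹ = β in m⁻¹ × 1000):
Porosity at 3 km: n = 0.5·exp(−0.39×3) = 0.1552
Solid-volume conservation: h(1−n) = h₀(1−n₀) ⇒ h = h₀·(1−n₀)/(1−n)
h = 0.044 × (1 − 0.5)/(1 − 0.1552) = 0.044 × 0.5918 = 0.0260 km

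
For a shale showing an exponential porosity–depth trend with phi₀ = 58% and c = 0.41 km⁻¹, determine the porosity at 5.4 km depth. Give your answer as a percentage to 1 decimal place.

6.3%

phi = phi₀·exp(−c·Z) = 0.58 × exp(−0.41 × 5.4) = 0.58 × exp(−2.214)
  = 0.58 × 0.1093 = 0.0634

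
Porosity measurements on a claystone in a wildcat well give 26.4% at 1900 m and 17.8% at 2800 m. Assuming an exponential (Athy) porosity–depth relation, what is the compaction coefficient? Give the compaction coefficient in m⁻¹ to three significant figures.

Working in km (1 km = 1000 m; k in km⁻¹ = k in m⁻¹ × 1000):
Athy: n(Z) = n₀ e^(−kZ) ⇒ n₁/n₂ = e^{k(Z₂−Z₁)} ⇒ k = ln(n₁/n₂)/(Z₂−Z₁)
k = ln(0.264/0.178) / (2.8 − 1.9) = ln(1.483) / 0.9 = 0.3942 / 0.9 = 0.438 km⁻¹

0.000438 m⁻¹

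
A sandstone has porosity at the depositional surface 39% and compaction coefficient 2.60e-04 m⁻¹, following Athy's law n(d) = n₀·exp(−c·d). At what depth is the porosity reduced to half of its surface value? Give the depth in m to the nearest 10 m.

2670 m

Working in km (1 km = 1000 m; c in km⁻¹ = c in m⁻¹ × 1000):
n/n₀ = 1/2 ⇒ exp(−c·d) = 1/2 ⇒ d = ln(2) / c
d = 0.6931 / 0.26 = 2.666 km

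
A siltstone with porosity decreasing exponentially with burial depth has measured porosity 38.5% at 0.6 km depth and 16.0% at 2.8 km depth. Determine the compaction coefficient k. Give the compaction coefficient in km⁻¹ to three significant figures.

Athy: φ(d) = φ₀ e^(−kd) ⇒ φ₁/φ₂ = e^{k(d₂−d₁)} ⇒ k = ln(φ₁/φ₂)/(d₂−d₁)
k = ln(0.385/0.16) / (2.8 − 0.6) = ln(2.406) / 2.2 = 0.8781 / 2.2 = 0.3991 km⁻¹

0.399 km⁻¹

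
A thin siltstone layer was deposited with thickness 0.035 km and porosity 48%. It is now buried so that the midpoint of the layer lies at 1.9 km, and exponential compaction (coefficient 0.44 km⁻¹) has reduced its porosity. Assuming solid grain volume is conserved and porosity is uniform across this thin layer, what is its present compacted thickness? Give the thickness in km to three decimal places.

0.023 km

Porosity at 1.9 km: φ = 0.48·exp(−0.44×1.9) = 0.2081
Solid-volume conservation: h(1−φ) = h₀(1−φ₀) ⇒ h = h₀·(1−φ₀)/(1−φ)
h = 0.035 × (1 − 0.48)/(1 − 0.2081) = 0.035 × 0.6566 = 0.0230 km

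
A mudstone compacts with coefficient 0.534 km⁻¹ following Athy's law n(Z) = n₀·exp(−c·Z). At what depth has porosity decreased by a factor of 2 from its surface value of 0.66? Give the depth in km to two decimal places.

n/n₀ = 1/2 ⇒ exp(−c·Z) = 1/2 ⇒ Z = ln(2) / c
Z = 0.6931 / 0.534 = 1.298 km

1.30 km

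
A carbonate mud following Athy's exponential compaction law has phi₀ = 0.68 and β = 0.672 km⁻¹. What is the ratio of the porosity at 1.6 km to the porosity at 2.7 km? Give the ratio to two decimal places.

2.09

phi(d₁)/phi(d₂) = e^(−β·d₁)/e^(−β·d₂) = e^{β(d₂−d₁)}
= exp(0.672 × 1.1) = exp(0.7392) = 2.0943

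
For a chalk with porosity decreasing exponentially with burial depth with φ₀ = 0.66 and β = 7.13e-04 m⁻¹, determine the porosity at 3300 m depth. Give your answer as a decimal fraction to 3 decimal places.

0.063

Working in km (1 km = 1000 m; β in km⁻¹ = β in m⁻¹ × 1000):
φ = φ₀·exp(−β·d) = 0.66 × exp(−0.713 × 3.3) = 0.66 × exp(−2.353)
  = 0.66 × 0.0951 = 0.0628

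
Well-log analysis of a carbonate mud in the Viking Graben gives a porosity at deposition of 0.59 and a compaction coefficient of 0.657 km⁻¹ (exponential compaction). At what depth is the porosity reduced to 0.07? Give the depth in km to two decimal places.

3.24 km

Invert Athy's law: d = ln(n₀/n) / c
d = ln(0.59/0.07) / 0.657 = ln(8.429) / 0.657 = 2.1316 / 0.657 = 3.244 km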